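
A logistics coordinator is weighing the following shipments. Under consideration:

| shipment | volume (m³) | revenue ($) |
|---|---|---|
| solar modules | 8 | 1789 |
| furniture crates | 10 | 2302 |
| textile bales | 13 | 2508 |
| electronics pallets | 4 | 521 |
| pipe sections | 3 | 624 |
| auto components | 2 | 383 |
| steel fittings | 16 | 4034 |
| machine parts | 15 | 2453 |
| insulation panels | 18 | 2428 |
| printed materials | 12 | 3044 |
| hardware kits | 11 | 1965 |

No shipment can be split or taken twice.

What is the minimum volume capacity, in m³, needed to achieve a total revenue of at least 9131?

38

Look for the lowest-volume combination reaching 9131.
furniture crates + steel fittings + printed materials: 9380 revenue at 38 m³.
Below 38 m³ the best achievable stays under 9131.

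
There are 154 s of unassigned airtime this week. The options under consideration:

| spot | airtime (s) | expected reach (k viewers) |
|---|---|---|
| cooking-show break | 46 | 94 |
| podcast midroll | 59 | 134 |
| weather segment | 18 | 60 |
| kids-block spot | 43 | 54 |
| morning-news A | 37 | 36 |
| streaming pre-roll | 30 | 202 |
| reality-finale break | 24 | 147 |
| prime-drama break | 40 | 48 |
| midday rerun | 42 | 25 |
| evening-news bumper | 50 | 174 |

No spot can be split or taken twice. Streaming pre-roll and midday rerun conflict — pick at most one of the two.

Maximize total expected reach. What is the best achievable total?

617

Greedy by ratio would take weather segment + streaming pre-roll + reality-finale break + evening-news bumper: 122 s used, total 583.
Dropping weather segment frees 18 s; slotting in cooking-show break (46 s) lifts the total to 617 at 150 s.
Every other selection either busts 154 s or breaks a pairing rule or fails to beat 617.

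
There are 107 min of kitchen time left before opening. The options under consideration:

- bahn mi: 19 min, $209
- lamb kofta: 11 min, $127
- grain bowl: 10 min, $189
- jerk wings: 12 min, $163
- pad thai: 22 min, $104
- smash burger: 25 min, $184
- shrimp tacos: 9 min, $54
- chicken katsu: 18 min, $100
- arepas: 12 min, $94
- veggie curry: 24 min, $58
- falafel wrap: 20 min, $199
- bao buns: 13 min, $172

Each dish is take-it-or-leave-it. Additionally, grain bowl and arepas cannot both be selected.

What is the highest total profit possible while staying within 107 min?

Best packing: bahn mi + lamb kofta + grain bowl + jerk wings + pad thai + falafel wrap + bao buns — 107 min, 1163 total.
An exhaustive check of the 4096 subsets confirms 1163.

1163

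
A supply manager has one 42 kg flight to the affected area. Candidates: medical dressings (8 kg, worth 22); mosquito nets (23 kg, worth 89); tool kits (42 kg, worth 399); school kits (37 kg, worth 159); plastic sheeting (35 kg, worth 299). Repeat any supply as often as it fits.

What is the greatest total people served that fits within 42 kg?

399

Best packing: tool kits — 42 kg, 399 total.
Nothing else within 42 kg beats 399.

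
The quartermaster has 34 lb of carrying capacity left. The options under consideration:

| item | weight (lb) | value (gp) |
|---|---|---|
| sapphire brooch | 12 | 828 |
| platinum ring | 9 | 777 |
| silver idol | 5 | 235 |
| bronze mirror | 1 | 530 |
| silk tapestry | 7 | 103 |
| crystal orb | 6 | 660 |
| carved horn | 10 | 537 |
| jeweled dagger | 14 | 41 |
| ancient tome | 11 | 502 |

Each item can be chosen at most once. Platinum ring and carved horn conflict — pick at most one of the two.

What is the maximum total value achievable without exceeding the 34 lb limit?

Taking sapphire brooch + platinum ring + silver idol + bronze mirror + crystal orb: 33 lb used, 3030 in value.

3030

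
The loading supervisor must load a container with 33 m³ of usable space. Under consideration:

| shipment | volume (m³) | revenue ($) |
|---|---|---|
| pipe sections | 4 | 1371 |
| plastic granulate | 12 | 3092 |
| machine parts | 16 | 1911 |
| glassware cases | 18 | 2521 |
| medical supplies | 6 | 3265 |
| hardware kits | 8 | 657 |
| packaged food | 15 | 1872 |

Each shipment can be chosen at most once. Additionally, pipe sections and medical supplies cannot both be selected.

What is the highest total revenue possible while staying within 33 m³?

8229

Density check — medical supplies 544.17, pipe sections 342.75, plastic granulate 257.67 are the best per m³.
Taking plastic granulate + medical supplies + packaged food: 33 m³ used, 8229 in revenue.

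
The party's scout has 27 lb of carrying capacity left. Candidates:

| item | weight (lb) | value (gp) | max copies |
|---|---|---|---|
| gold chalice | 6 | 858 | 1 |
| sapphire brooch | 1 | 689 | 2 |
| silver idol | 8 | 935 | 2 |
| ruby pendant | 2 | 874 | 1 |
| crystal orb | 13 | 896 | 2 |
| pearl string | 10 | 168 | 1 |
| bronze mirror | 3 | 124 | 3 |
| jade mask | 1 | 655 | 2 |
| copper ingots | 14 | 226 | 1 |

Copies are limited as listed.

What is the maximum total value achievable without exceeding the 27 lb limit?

5635

A density-first pass picks gold chalice + 2×sapphire brooch + silver idol + ruby pendant + 2×bronze mirror + 2×jade mask — 5603 at 26 lb.
Dropping 2×bronze mirror and jade mask frees 7 lb; slotting in silver idol (8 lb) lifts the total to 5635 at 27 lb.
Every other selection either busts 27 lb or exceeds an availability limit or fails to beat 5635.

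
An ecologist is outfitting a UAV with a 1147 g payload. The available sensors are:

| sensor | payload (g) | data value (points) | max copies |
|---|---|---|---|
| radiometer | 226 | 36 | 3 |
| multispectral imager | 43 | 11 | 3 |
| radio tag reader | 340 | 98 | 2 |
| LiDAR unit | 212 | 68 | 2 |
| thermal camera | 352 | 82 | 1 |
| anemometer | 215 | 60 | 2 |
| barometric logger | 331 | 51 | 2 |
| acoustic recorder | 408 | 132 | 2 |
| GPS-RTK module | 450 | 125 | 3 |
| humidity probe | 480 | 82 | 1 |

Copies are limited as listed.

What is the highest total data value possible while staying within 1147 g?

354

2×multispectral imager + LiDAR unit + 2×acoustic recorder uses 1114 of the 1147 g and totals 354.
Every other selection either busts 1147 g or exceeds an availability limit or fails to beat 354.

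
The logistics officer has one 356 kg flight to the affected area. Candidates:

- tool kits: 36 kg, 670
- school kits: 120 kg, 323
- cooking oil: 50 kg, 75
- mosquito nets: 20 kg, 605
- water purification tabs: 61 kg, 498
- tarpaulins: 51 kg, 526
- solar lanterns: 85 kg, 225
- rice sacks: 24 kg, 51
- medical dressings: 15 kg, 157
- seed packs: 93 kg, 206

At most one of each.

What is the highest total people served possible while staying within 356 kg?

A density-first pass picks tool kits + school kits + mosquito nets + water purification tabs + tarpaulins + rice sacks + medical dressings — 2830 at 327 kg.
Replace rice sacks with cooking oil: the trade gains 24 net, giving 2854 at 353 kg.

2854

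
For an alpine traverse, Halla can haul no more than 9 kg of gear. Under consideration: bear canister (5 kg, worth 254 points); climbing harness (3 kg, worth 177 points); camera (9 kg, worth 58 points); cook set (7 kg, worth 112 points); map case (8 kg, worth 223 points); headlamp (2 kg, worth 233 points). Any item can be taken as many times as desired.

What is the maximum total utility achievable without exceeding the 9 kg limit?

By utility per kg: headlamp 116.50, climbing harness 59.00, bear canister 50.80, map case 27.88 lead.
4×headlamp uses 8 of the 9 kg and totals 932.

932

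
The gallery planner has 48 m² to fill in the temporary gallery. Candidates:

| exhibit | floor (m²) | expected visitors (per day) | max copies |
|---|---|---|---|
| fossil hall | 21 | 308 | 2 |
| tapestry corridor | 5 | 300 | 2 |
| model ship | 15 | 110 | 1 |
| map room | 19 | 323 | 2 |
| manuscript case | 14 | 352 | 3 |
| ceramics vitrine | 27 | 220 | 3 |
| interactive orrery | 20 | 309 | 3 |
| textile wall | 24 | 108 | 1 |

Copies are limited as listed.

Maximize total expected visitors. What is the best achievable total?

1356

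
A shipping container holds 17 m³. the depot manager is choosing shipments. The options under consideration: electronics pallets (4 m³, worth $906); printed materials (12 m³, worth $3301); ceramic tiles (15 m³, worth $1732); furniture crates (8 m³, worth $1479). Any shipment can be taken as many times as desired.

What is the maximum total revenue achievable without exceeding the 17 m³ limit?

Taking electronics pallets + printed materials: 16 m³ used, 4207 in revenue.
The spare 1 m³ is too small for any remaining shipment, and no exchange beats 4207.

4207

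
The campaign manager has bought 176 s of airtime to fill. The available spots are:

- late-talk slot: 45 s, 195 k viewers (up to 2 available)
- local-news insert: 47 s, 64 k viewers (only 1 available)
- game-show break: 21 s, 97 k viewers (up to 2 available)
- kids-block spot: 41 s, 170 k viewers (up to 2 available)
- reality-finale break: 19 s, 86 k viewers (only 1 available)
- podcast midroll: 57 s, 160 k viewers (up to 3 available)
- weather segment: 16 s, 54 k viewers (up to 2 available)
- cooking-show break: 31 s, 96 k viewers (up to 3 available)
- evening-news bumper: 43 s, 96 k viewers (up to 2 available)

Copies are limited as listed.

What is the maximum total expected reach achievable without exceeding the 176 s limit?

Taking the top-ratio spots first gives 2×late-talk slot + 2×game-show break + reality-finale break + weather segment for 724 (167 s).
Dropping reality-finale break and weather segment frees 35 s; slotting in kids-block spot (41 s) lifts the total to 754 at 173 s.
No other feasible combination exceeds 754.

754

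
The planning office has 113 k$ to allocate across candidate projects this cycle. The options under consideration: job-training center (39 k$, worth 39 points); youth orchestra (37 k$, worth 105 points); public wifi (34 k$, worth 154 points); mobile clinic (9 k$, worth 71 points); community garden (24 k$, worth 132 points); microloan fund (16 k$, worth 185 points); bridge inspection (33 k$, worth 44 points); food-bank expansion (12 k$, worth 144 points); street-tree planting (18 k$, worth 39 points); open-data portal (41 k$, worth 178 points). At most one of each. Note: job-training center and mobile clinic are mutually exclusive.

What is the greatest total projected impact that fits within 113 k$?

732

By projected impact per k$: food-bank expansion 12.00, microloan fund 11.56, mobile clinic 7.89, community garden 5.50 lead.
Greedy by ratio would take public wifi + mobile clinic + community garden + microloan fund + food-bank expansion + street-tree planting: 113 k$ used, total 725.
Replace community garden and street-tree planting with open-data portal: the trade gains 7 net, giving 732 at 112 k$.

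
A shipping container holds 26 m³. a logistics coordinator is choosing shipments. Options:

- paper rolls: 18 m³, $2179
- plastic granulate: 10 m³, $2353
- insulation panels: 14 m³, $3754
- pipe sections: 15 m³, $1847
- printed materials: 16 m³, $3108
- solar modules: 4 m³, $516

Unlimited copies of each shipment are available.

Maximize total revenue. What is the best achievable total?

Plastic granulate + insulation panels uses 24 of the 26 m³ and totals 6107.

6107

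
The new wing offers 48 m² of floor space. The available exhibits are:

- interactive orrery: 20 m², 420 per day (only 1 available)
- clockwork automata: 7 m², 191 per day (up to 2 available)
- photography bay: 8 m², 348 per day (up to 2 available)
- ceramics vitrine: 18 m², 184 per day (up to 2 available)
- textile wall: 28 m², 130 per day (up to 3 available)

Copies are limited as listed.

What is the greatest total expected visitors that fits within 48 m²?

1307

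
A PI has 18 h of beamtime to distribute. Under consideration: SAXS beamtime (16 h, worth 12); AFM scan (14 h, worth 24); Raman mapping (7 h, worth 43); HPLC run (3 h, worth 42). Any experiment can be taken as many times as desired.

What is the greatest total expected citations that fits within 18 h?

252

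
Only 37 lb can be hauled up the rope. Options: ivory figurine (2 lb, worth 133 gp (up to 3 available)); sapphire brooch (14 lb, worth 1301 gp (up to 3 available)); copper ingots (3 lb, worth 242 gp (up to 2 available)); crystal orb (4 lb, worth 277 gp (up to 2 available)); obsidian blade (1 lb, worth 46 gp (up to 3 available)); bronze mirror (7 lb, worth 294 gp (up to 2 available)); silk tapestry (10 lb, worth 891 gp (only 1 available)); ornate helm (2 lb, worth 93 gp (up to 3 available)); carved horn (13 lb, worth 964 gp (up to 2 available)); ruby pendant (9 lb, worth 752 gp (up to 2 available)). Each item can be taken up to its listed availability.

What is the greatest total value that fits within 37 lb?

By value per lb: sapphire brooch 92.93, silk tapestry 89.10, ruby pendant 83.56 lead.
The ratio ordering already packs tightly: 2×sapphire brooch + ruby pendant, 37 lb, 3354.
Nothing else within 37 lb beats 3354.

3354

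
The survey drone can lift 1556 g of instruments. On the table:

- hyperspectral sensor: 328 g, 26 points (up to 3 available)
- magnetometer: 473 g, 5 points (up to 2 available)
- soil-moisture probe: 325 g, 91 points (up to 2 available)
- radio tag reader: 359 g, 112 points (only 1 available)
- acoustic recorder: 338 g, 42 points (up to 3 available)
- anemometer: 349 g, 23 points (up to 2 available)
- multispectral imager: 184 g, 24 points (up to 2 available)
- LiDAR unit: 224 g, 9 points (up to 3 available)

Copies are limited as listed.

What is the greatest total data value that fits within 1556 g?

A density-first pass picks 2×soil-moisture probe + radio tag reader + 2×multispectral imager — 342 at 1377 g.
Replace multispectral imager with acoustic recorder: the trade gains 18 net, giving 360 at 1531 g.
No other feasible combination exceeds 360.

360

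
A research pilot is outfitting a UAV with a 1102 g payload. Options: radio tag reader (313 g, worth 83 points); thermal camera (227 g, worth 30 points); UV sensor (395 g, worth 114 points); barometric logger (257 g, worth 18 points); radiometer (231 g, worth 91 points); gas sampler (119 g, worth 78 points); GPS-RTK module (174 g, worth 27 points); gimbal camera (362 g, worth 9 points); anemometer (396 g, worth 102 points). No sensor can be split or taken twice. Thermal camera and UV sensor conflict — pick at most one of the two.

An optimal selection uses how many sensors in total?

4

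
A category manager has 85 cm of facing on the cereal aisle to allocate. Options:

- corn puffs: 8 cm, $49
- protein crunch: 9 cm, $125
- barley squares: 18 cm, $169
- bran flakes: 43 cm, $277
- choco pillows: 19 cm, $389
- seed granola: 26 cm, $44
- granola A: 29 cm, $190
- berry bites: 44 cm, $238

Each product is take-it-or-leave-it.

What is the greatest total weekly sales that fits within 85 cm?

922

Best packing: corn puffs + protein crunch + barley squares + choco pillows + granola A — 83 cm, 922 total.
The spare 2 cm is too small for any remaining product, and no exchange beats 922.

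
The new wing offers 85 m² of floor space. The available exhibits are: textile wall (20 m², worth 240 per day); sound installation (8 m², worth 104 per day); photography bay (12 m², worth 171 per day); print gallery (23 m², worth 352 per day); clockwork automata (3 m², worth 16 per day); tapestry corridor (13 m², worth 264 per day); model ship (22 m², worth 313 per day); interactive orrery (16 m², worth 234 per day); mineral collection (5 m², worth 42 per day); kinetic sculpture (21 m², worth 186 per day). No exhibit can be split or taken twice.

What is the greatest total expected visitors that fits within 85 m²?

Density check — tapestry corridor 20.31, print gallery 15.30, interactive orrery 14.62 are the best per m².
Filling by ratio: sound installation + photography bay + print gallery + clockwork automata + tapestry corridor + interactive orrery + mineral collection for 1183, with 5 m² left unused.
Dropping photography bay and mineral collection frees 17 m²; slotting in model ship (22 m²) lifts the total to 1283 at 85 m².
The closest alternative, sound installation + print gallery + tapestry corridor + model ship + interactive orrery, reaches only 1267.

1283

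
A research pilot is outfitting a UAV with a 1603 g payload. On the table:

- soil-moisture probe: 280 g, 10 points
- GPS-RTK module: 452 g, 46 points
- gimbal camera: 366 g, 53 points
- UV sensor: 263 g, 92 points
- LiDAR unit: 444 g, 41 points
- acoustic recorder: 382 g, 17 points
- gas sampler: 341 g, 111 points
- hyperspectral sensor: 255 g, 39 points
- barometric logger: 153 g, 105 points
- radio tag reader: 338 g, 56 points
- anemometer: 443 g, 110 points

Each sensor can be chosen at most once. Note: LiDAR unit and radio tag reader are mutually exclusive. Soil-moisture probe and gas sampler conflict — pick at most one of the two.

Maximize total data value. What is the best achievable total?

Ranking by ratio (data value/g): barometric logger 0.69, UV sensor 0.35, gas sampler 0.33.
The ratio ordering already packs tightly: UV sensor + gas sampler + barometric logger + radio tag reader + anemometer, 1538 g, 474.

474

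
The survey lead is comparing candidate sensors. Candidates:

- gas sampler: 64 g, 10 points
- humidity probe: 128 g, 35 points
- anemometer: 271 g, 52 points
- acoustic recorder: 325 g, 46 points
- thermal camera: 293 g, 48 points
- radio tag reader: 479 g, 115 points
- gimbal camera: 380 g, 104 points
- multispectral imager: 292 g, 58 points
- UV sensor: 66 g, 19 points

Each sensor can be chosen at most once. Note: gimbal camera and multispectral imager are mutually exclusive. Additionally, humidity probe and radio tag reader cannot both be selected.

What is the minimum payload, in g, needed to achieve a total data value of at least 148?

Minimise g subject to total data value ≥ 148.
Taking gas sampler + humidity probe + gimbal camera gives 149 (≥ 148) for 572 g.
Any bundle with less than 572 g falls short of 148.

572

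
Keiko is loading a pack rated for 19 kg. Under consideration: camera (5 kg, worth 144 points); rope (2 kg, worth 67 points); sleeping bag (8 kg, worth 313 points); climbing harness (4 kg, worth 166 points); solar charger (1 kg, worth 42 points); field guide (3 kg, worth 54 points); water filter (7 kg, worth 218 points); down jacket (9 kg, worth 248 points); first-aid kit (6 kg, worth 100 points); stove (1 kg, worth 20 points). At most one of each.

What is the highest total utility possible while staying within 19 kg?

697

Taking the top-ratio items first gives rope + sleeping bag + climbing harness + solar charger + field guide + stove for 662 (19 kg).
A better packing is sleeping bag + climbing harness + water filter: 19 kg, total 697.
Every other selection either busts 19 kg or fails to beat 697.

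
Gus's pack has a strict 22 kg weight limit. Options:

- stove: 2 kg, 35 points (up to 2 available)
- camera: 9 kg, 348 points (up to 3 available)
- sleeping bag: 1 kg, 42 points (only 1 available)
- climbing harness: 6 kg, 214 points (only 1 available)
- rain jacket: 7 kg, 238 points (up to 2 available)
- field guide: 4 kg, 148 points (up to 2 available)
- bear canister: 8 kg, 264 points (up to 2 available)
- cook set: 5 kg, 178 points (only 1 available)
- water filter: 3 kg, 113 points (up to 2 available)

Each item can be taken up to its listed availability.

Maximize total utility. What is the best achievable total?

Best packing: 2×camera + sleeping bag + water filter — 22 kg, 851 total.

851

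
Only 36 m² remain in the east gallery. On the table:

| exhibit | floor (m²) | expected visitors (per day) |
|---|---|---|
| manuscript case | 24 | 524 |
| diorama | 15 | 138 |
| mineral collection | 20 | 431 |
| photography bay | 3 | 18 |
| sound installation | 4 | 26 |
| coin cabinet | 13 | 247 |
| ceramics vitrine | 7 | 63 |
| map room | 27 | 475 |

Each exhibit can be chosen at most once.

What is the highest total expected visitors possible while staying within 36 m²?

696

Density check — manuscript case 21.83, mineral collection 21.55, coin cabinet 19.00 are the best per m².
Filling by ratio: manuscript case + sound installation + ceramics vitrine for 613, with 1 m² left unused.
Reworking the packing: mineral collection + photography bay + coin cabinet uses 36 m² and improves the total to 696.
That's the maximum — no swap from here does better than 696.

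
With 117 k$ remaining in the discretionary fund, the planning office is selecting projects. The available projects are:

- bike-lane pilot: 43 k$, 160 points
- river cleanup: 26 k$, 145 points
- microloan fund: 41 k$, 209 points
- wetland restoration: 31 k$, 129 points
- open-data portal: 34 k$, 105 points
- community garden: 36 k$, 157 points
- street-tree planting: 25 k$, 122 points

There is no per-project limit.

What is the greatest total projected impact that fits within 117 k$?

598

Density check — river cleanup 5.58, microloan fund 5.10, street-tree planting 4.88, community garden 4.36 are the best per k$.
Filling by ratio: 4×river cleanup for 580, with 13 k$ left unused.
Replace 3×river cleanup with microloan fund + 2×street-tree planting: the trade gains 18 net, giving 598 at 117 k$.
Every other selection either busts 117 k$ or fails to beat 598.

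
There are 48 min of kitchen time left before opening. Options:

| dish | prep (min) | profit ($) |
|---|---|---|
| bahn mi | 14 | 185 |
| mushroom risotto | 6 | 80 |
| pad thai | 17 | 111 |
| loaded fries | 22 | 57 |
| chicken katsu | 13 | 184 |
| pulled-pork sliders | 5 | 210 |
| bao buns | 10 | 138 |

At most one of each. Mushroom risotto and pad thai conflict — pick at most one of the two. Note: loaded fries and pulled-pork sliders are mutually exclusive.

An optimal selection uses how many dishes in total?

The maximum profit within 48 min is 797.
One optimal bundle: bahn mi + mushroom risotto + chicken katsu + pulled-pork sliders + bao buns (48 min).
All optima have 5 dishes.

5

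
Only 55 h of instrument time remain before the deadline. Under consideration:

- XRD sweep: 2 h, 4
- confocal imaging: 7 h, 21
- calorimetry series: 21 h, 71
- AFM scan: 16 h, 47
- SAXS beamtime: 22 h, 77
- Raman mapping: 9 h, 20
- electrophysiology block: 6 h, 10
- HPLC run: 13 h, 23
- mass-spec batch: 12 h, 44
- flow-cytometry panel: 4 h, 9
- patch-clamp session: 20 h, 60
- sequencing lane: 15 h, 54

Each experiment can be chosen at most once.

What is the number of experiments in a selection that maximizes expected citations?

3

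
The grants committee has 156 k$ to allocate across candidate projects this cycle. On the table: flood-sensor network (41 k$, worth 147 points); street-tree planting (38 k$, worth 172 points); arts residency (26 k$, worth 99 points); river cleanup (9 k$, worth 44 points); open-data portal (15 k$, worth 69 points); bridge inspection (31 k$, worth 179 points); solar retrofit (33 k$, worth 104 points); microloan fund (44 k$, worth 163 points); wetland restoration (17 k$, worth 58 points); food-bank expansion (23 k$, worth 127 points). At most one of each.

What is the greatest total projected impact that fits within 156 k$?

710

By projected impact per k$: bridge inspection 5.77, food-bank expansion 5.52, river cleanup 4.89, open-data portal 4.60 lead.
Filling by ratio: street-tree planting + arts residency + river cleanup + open-data portal + bridge inspection + food-bank expansion for 690, with 14 k$ left unused.
The 35 k$ tied up in arts residency and river cleanup is better spent on microloan fund — total rises to 710 (151 k$).
Runner-up street-tree planting + arts residency + open-data portal + bridge inspection + wetland restoration + food-bank expansion tops out at 704.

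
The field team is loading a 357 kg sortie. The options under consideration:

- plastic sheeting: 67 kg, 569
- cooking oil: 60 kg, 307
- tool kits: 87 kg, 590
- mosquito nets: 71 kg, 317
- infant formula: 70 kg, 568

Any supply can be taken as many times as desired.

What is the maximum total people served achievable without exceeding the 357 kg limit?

2866

Filling by ratio: 5×plastic sheeting for 2845, with 22 kg left unused.
The 67 kg tied up in plastic sheeting is better spent on tool kits — total rises to 2866 (355 kg).
That's the maximum — no swap from here does better than 2866.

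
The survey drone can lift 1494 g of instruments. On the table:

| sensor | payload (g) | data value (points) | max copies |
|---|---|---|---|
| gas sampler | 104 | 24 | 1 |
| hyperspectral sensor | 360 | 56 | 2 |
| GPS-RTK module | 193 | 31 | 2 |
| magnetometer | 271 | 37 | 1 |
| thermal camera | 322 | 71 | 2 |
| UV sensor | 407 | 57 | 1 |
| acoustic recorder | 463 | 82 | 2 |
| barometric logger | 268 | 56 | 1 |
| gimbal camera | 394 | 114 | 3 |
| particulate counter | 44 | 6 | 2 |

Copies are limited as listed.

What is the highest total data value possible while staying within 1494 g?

By data value per g: gimbal camera 0.29, gas sampler 0.23, thermal camera 0.22 lead.
Greedy by ratio would take gas sampler + GPS-RTK module + 3×gimbal camera: 1479 g used, total 397.
The 297 g tied up in gas sampler and GPS-RTK module is better spent on barometric logger + particulate counter — total rises to 404 (1494 g).
That's the maximum — no swap from here does better than 404.

404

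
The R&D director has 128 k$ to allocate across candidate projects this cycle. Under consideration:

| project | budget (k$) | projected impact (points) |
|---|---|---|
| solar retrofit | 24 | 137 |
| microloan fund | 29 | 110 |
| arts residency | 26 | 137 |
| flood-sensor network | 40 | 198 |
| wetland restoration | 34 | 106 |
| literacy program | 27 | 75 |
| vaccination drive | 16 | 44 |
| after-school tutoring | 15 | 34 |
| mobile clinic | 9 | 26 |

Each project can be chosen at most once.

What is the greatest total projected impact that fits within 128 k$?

608

Taking solar retrofit + microloan fund + arts residency + flood-sensor network + mobile clinic: 128 k$ used, 608 in projected impact.
The closest alternative, solar retrofit + microloan fund + arts residency + flood-sensor network, reaches only 582.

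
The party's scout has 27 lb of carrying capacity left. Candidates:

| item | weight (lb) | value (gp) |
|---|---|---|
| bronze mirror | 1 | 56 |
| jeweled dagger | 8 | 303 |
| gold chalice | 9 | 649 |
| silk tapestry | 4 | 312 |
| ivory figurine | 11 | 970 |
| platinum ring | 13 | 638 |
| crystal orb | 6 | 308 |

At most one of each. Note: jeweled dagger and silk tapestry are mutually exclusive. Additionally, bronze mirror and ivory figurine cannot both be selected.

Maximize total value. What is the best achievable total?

1931

Ranking by ratio (value/lb): ivory figurine 88.18, silk tapestry 78.00, gold chalice 72.11.
Best packing: gold chalice + silk tapestry + ivory figurine — 24 lb, 1931 total.
That's the maximum — no feasible swap from here does better than 1931.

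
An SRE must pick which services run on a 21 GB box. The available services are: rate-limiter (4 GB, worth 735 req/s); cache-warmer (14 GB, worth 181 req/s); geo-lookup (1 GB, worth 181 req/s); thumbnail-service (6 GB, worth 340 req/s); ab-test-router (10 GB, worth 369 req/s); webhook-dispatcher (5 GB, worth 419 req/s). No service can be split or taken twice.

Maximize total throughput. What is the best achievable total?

Filling by ratio: rate-limiter + geo-lookup + thumbnail-service + webhook-dispatcher for 1675, with 5 GB left unused.
The 6 GB tied up in thumbnail-service is better spent on ab-test-router — total rises to 1704 (20 GB).
Runner-up rate-limiter + geo-lookup + thumbnail-service + webhook-dispatcher tops out at 1675.

1704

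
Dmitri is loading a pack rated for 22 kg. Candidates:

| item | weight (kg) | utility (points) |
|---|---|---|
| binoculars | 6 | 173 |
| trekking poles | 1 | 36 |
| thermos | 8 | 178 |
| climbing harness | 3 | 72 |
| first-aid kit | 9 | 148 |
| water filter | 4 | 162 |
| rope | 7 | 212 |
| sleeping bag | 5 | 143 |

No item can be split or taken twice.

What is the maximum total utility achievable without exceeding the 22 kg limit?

690

By utility per kg: water filter 40.50, trekking poles 36.00, rope 30.29, binoculars 28.83 lead.
Taking the top-ratio items first gives binoculars + trekking poles + climbing harness + water filter + rope for 655 (21 kg).
Dropping trekking poles and climbing harness frees 4 kg; slotting in sleeping bag (5 kg) lifts the total to 690 at 22 kg.
Next best is binoculars + trekking poles + climbing harness + water filter + rope at 655 (21 kg) — short by 35.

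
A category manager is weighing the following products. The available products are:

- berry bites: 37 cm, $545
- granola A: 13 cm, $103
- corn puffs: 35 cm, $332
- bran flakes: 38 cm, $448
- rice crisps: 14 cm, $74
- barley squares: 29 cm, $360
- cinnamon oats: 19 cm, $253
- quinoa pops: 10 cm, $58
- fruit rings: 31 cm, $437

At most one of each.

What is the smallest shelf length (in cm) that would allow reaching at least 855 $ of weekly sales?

66

Need the lightest bundle worth ≥ 855.
Taking berry bites + barley squares gives 905 (≥ 855) for 66 cm.
No combination under 66 cm hits 855.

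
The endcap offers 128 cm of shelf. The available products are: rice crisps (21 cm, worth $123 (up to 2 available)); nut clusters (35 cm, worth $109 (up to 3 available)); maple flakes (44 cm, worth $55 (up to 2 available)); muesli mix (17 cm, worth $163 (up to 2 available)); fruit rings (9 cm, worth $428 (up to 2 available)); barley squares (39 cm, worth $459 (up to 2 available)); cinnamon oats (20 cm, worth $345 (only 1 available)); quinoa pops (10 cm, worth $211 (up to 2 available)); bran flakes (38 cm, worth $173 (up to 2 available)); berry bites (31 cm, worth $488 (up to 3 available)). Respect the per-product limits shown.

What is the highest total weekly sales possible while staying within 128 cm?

Ranking by ratio (weekly sales/cm): fruit rings 47.56, quinoa pops 21.10, cinnamon oats 17.25.
The ratio ordering already packs tightly: 2×fruit rings + cinnamon oats + 2×quinoa pops + 2×berry bites, 120 cm, 2599.
Nothing else within 128 cm beats 2599.

2599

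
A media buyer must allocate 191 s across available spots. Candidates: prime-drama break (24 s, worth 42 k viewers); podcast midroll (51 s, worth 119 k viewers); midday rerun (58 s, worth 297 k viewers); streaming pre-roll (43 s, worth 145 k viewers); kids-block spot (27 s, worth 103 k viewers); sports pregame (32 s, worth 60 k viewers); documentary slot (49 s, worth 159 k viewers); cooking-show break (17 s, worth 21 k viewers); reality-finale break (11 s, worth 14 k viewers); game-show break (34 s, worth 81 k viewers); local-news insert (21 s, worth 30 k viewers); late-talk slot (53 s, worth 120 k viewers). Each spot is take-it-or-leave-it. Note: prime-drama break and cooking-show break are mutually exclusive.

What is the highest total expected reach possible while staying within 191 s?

718

Density check — midday rerun 5.12, kids-block spot 3.81, streaming pre-roll 3.37 are the best per s.
Taking midday rerun + streaming pre-roll + kids-block spot + documentary slot + reality-finale break: 188 s used, 718 in expected reach.
The closest alternative, midday rerun + streaming pre-roll + kids-block spot + documentary slot, reaches only 704.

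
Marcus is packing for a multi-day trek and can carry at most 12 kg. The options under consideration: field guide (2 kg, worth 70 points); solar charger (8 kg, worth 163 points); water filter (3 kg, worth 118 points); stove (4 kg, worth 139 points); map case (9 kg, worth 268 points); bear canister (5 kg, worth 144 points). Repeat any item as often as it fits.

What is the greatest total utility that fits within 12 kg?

4×water filter uses 12 of the 12 kg and totals 472.
No other feasible combination exceeds 472.

472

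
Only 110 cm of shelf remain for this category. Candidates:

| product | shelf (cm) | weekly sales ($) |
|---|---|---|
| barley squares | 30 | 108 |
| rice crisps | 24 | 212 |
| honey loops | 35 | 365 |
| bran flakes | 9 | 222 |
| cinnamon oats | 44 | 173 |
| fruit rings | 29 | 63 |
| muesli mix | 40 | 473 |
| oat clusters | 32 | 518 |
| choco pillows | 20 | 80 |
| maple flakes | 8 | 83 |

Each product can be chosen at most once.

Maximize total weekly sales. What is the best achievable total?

Taking the top-ratio products first gives bran flakes + muesli mix + oat clusters + choco pillows + maple flakes for 1376 (109 cm).
The 28 cm tied up in choco pillows and maple flakes is better spent on rice crisps — total rises to 1425 (105 cm).
Runner-up rice crisps + honey loops + bran flakes + oat clusters + maple flakes tops out at 1400.

1425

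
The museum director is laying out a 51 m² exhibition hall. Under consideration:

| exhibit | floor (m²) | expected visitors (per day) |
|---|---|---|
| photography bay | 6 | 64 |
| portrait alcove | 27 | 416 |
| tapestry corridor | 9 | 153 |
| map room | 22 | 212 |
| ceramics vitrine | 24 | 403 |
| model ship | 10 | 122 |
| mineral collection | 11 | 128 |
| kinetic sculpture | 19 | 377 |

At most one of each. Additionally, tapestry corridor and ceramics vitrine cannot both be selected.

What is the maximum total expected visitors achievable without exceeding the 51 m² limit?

The ratio heuristic lands on tapestry corridor + model ship + mineral collection + kinetic sculpture (780) but leaves 2 m² idle.
A better packing is photography bay + ceramics vitrine + kinetic sculpture: 49 m², total 844.
Runner-up portrait alcove + ceramics vitrine tops out at 819.

844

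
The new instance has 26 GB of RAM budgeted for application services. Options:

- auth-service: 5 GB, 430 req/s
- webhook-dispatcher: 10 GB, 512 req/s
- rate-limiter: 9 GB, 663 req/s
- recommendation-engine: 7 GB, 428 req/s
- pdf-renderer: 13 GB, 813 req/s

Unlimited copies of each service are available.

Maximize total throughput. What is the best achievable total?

2150

Taking 5×auth-service: 25 GB used, 2150 in throughput.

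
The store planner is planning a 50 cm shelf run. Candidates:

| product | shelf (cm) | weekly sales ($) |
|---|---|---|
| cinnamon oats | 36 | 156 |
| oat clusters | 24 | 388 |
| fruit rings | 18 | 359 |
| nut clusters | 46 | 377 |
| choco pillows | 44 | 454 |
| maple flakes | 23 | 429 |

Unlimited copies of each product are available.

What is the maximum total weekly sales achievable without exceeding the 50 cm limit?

Greedy by ratio would take 2×fruit rings: 36 cm used, total 718.
The 36 cm tied up in 2×fruit rings is better spent on 2×maple flakes — total rises to 858 (46 cm).
That's the maximum — no swap from here does better than 858.

858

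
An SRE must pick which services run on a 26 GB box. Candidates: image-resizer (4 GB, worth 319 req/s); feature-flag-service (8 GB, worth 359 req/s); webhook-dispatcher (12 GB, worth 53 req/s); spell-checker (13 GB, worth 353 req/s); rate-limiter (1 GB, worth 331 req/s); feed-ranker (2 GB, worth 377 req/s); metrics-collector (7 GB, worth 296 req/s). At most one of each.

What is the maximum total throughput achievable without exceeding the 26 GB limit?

Best packing: image-resizer + feature-flag-service + rate-limiter + feed-ranker + metrics-collector — 22 GB, 1682 total.
An exhaustive check of the 128 subsets confirms 1682.

1682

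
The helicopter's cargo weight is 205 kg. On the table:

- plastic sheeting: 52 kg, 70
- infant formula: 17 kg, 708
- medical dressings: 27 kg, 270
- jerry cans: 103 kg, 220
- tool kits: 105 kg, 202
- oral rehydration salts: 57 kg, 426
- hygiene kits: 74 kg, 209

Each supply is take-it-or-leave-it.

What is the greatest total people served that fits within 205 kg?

Density check — infant formula 41.65, medical dressings 10.00, oral rehydration salts 7.47 are the best per kg.
The ratio heuristic lands on infant formula + medical dressings + oral rehydration salts + hygiene kits (1613) but leaves 30 kg idle.
Dropping hygiene kits frees 74 kg; slotting in jerry cans (103 kg) lifts the total to 1624 at 204 kg.
The closest alternative, infant formula + medical dressings + oral rehydration salts + hygiene kits, reaches only 1613.

1624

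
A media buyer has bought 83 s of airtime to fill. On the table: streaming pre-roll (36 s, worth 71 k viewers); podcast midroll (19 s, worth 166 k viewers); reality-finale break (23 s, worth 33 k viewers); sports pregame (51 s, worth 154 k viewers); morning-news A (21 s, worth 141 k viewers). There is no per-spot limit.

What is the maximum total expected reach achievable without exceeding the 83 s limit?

Ranking by ratio (expected reach/s): podcast midroll 8.74, morning-news A 6.71, sports pregame 3.02.
Best packing: 4×podcast midroll — 76 s, 664 total.

664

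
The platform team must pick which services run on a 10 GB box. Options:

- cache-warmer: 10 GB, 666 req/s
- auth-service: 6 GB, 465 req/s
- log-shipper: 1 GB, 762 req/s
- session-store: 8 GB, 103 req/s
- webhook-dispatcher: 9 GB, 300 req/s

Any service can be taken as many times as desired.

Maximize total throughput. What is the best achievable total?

7620

Density check — log-shipper 762.00, auth-service 77.50, cache-warmer 66.60 are the best per GB.
Best packing: 10×log-shipper — 10 GB, 7620 total.
Nothing else within 10 GB beats 7620.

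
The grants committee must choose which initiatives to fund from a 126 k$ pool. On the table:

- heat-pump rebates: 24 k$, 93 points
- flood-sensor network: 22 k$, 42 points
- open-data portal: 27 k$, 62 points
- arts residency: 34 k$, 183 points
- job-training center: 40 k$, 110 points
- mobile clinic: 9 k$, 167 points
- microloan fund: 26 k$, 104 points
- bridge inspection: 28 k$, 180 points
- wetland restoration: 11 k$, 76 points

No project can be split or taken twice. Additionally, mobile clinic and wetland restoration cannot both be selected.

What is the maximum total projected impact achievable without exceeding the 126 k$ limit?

Density check — mobile clinic 18.56, wetland restoration 6.91, bridge inspection 6.43, arts residency 5.38 are the best per k$.
Taking heat-pump rebates + arts residency + mobile clinic + microloan fund + bridge inspection: 121 k$ used, 727 in projected impact.

727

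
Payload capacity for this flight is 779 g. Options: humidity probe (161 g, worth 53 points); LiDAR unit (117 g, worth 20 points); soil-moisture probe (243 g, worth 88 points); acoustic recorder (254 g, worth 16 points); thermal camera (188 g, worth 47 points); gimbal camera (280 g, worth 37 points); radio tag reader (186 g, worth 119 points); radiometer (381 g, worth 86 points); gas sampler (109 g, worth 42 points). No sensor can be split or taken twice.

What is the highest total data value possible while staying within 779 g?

Filling by ratio: humidity probe + soil-moisture probe + radio tag reader + gas sampler for 302, with 80 g left unused.
The 109 g tied up in gas sampler is better spent on thermal camera — total rises to 307 (778 g).
The closest alternative, humidity probe + soil-moisture probe + radio tag reader + gas sampler, reaches only 302.

307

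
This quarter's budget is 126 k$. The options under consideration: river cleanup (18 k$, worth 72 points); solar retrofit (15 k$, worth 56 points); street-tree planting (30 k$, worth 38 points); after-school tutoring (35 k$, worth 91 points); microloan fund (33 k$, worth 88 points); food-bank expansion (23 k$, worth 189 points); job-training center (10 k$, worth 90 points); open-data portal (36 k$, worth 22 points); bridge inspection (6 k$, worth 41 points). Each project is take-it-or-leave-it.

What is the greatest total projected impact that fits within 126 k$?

By projected impact per k$: job-training center 9.00, food-bank expansion 8.22, bridge inspection 6.83, river cleanup 4.00 lead.
Greedy by ratio would take river cleanup + solar retrofit + microloan fund + food-bank expansion + job-training center + bridge inspection: 105 k$ used, total 536.
The 15 k$ tied up in solar retrofit is better spent on after-school tutoring — total rises to 571 (125 k$).
That's the maximum — no swap from here does better than 571.

571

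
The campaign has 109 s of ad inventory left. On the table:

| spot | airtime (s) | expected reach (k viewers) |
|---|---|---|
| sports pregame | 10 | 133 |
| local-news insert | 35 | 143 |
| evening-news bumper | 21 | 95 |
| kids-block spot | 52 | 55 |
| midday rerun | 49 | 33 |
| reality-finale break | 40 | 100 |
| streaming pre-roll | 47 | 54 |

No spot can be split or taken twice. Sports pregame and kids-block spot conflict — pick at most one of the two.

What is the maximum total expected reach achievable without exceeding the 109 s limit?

Taking sports pregame + local-news insert + evening-news bumper + reality-finale break: 106 s used, 471 in expected reach.
An exhaustive check of the 128 subsets confirms 471.

471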